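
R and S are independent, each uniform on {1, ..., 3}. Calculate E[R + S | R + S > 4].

16/3

P(R + S > 4) = 1/3.
Summing (R+S)·P(x,y) over outcomes with R + S > 4 gives 16/9.
E[R + S | R + S > 4] = (16/9) / (1/3) = 16/3.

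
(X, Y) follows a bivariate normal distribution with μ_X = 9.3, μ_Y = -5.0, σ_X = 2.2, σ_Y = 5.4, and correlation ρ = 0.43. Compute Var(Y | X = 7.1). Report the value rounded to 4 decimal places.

For a bivariate normal, Var(Y | X=x) = σ_Y²(1 − ρ²).
Var(Y | X=7.1) = (5.4)²·(1 − (0.43)²) = 29.16·0.8151 = 23.7683.

23.7683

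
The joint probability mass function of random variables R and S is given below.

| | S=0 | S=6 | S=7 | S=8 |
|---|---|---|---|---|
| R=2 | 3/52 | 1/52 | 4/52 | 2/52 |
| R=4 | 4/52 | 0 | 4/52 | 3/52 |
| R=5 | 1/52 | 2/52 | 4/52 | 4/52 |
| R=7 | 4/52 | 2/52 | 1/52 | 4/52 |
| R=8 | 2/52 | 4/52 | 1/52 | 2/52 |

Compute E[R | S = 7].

59/14

P(S = 7) = 7/26.
Σ R·P over the event = 2·(4/52) + 4·(4/52) + 5·(4/52) + 7·(1/52) + 8·(1/52) = 59/52.
E[R | S = 7] = (59/52) / (7/26) = 59/14.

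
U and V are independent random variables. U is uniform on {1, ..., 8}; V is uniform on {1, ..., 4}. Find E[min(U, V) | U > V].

P(U > V) = 11/16.
Summing min(U,V)·P(x,y) over outcomes with U > V gives 25/16.
E[min(U, V) | U > V] = (25/16) / (11/16) = 25/11.

25/11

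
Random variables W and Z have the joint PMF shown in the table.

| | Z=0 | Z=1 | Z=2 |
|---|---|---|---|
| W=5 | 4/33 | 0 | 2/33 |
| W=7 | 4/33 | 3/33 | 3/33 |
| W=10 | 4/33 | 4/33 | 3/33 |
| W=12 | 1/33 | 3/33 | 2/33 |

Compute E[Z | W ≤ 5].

2/3

P(W ≤ 5) = 2/11.
Σ Z·P over the event = 0·(4/33) + 2·(2/33) = 4/33.
E[Z | W ≤ 5] = (4/33) / (2/11) = 2/3.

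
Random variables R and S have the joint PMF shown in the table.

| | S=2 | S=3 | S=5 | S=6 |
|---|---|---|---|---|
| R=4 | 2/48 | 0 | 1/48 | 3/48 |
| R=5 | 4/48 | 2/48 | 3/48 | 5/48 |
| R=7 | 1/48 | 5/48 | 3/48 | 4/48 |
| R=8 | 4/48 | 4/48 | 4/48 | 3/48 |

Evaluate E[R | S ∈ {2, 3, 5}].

P(S ∈ {2, 3, 5}) = 11/16.
Summing R·P(R=x,S=y) over the conditioning event gives 9/2.
E[R | S ∈ {2, 3, 5}] = (9/2) / (11/16) = 72/11.

72/11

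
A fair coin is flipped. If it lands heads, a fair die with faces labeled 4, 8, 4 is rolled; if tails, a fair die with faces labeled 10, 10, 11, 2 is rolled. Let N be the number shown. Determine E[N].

E[N | heads] = (4+8+4)/3 = 16/3.
E[N | tails] = (10+10+11+2)/4 = 33/4.
E[N] = (1/2)·(16/3) + (1/2)·(33/4) = 163/24.

163/24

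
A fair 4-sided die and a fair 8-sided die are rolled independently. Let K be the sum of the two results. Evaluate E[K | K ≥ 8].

66/7

P(K ≥ 8) = 7/16.
Σ over the event: 8·1/8 + 9·1/8 + 10·3/32 + 11·1/16 + 12·1/32 = 33/8.
E[K | K ≥ 8] = (33/8) / (7/16) = 66/7.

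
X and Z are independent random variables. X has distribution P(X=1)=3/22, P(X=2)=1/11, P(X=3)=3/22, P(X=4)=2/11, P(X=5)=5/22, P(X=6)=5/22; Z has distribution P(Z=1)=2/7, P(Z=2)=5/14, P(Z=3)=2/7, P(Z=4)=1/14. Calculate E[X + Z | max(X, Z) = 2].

109/33

P(max(X, Z) = 2) = 3/28.
Summing (X+Z)·P(x,y) over outcomes with max(X, Z) = 2 gives 109/308.
E[X + Z | max(X, Z) = 2] = (109/308) / (3/28) = 109/33.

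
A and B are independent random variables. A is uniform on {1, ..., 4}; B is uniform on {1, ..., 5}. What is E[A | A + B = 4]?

2

P(A + B = 4) = 3/20.
Summing A·P(x,y) over outcomes with A + B = 4 gives 3/10.
E[A | A + B = 4] = (3/10) / (3/20) = 2.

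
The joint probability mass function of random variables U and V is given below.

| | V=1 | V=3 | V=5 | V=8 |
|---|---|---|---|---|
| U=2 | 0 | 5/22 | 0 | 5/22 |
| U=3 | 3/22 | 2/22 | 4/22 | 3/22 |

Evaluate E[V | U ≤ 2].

11/2

P(U ≤ 2) = 5/11.
Σ V·P over the event = 3·(5/22) + 8·(5/22) = 5/2.
E[V | U ≤ 2] = (5/2) / (5/11) = 11/2.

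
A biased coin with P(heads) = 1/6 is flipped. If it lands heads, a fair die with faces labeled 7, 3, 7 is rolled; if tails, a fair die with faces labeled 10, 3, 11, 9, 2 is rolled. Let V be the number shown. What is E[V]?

E[V | heads] = (7+3+7)/3 = 17/3.
E[V | tails] = (10+3+11+9+2)/5 = 7.
By the law of total expectation,
E[V] = (1/6)·(17/3) + (5/6)·(7) = 61/9.

61/9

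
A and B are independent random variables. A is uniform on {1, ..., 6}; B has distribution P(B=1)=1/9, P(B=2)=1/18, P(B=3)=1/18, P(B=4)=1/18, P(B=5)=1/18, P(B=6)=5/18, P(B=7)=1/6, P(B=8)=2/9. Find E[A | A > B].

9/2

P(A > B) = 5/27.
Summing A·P(x,y) over outcomes with A > B gives 5/6.
E[A | A > B] = (5/6) / (5/27) = 9/2.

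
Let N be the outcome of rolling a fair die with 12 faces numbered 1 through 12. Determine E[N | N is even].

Given N is even, N is equally likely to be any of {2, 4, 6, 8, 10, 12}.
E[N | N is even] = (2 + 4 + 6 + 8 + 10 + 12) / 6 = 7.

7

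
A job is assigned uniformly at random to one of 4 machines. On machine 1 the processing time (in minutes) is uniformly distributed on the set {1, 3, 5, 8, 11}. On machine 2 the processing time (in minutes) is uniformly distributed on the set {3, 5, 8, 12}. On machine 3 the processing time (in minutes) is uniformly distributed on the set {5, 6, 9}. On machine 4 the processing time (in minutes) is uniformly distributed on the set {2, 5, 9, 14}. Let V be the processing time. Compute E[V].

E[V | machine 1] = (1+3+5+8+11)/5 = 28/5.
E[V | machine 2] = (3+5+8+12)/4 = 7.
E[V | machine 3] = (5+6+9)/3 = 20/3.
E[V | machine 4] = (2+5+9+14)/4 = 15/2.
E[V] = (1/4)·(28/5) + (1/4)·(7) + (1/4)·(20/3) + (1/4)·(15/2) = 803/120.

803/120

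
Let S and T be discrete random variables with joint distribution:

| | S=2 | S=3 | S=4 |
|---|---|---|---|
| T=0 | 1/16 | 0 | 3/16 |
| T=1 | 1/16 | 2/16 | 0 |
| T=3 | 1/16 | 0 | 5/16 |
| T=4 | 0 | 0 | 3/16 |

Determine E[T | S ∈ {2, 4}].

P(S ∈ {2, 4}) = 7/8.
Σ T·P over the event = 0·(1/16) + 1·(1/16) + 3·(1/16) + 0·(3/16) + 3·(5/16) + 4·(3/16) = 31/16.
E[T | S ∈ {2, 4}] = (31/16) / (7/8) = 31/14.

31/14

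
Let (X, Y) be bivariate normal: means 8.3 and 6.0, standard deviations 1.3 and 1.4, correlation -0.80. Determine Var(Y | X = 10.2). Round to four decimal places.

0.7056

The conditional variance in a bivariate normal is σ_Y²(1 − ρ²), independent of x.
Var(Y | X=10.2) = (1.4)²·(1 − (-0.80)²) = 1.96·0.36 = 0.7056.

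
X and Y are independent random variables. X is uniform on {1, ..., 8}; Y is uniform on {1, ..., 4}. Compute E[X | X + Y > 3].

140/29

P(X + Y > 3) = 29/32.
Summing X·P(x,y) over outcomes with X + Y > 3 gives 35/8.
E[X | X + Y > 3] = (35/8) / (29/32) = 140/29.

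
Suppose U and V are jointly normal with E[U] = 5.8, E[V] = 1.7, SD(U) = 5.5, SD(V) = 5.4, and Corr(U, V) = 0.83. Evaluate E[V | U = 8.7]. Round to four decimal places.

4.0632

For a bivariate normal, E[V | U=x] = μ_V + ρ·(σ_V/σ_U)·(x − μ_U).
E[V | U=8.7] = 1.7 + (0.83)·(5.4/5.5)·(8.7 − (5.8)) = 1.7 + (0.81491)·(2.9) = 4.0632.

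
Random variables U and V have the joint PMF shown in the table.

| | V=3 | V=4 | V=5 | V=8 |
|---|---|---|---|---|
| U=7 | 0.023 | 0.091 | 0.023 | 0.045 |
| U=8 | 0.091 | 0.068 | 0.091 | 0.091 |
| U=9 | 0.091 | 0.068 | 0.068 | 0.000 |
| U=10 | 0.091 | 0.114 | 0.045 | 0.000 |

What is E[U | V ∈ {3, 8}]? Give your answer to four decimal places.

8.4745

P(V ∈ {3, 8}) = 0.432.
Summing U·P(U=x,V=y) over the conditioning event gives 3.661.
E[U | V ∈ {3, 8}] = (3.661) / (0.432) = 8.4745.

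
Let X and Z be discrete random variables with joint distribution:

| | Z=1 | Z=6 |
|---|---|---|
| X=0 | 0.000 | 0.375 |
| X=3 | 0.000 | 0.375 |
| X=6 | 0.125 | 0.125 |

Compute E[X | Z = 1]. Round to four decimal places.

P(Z = 1) = 0.125.
Σ X·P over the event = 6·(0.125) = 0.750.
E[X | Z = 1] = (0.750) / (0.125) = 6.0000.

6.0000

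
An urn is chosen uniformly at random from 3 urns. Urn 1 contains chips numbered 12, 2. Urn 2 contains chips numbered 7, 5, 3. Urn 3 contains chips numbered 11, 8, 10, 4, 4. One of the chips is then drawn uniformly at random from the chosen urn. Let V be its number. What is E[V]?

E[V | urn 1] = (12+2)/2 = 7.
E[V | urn 2] = (7+5+3)/3 = 5.
E[V | urn 3] = (11+8+10+4+4)/5 = 37/5.
E[V] = (1/3)·(7) + (1/3)·(5) + (1/3)·(37/5) = 97/15.

97/15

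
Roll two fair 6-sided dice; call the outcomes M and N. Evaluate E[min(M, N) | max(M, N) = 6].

P(max(M, N) = 6) = 11/36.
Summing min(M,N)·P(x,y) over outcomes with max(M, N) = 6 gives 1.
E[min(M, N) | max(M, N) = 6] = (1) / (11/36) = 36/11.

36/11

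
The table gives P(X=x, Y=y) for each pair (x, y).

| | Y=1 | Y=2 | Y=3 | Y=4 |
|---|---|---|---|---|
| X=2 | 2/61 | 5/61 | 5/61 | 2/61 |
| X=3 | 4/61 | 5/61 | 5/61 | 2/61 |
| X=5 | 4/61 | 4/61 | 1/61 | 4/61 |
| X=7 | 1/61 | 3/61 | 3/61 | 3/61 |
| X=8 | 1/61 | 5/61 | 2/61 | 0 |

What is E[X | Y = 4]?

51/11

P(Y = 4) = 11/61.
Σ X·P over the event = 2·(2/61) + 3·(2/61) + 5·(4/61) + 7·(3/61) = 51/61.
E[X | Y = 4] = (51/61) / (11/61) = 51/11.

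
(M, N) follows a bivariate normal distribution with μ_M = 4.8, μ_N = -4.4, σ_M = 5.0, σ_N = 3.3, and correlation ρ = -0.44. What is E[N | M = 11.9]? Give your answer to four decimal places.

E[N | M=x] = μ_N + ρ(σ_N/σ_M)(x − μ_M) for jointly normal variables.
E[N | M=11.9] = -4.4 + (-0.44)·(3.3/5.0)·(11.9 − (4.8)) = -4.4 + (-0.2904)·(7.1) = -6.4618.

-6.4618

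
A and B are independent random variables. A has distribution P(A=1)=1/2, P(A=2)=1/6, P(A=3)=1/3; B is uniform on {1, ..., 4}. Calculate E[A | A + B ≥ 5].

P(A + B ≥ 5) = 11/24.
Summing A·P(x,y) over outcomes with A + B ≥ 5 gives 25/24.
E[A | A + B ≥ 5] = (25/24) / (11/24) = 25/11.

25/11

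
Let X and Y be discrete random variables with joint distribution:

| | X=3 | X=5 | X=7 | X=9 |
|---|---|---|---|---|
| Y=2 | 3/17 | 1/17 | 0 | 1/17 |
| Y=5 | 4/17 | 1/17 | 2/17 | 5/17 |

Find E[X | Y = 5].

19/3

P(Y = 5) = 12/17.
Σ X·P over the event = 3·(4/17) + 5·(1/17) + 7·(2/17) + 9·(5/17) = 76/17.
E[X | Y = 5] = (76/17) / (12/17) = 19/3.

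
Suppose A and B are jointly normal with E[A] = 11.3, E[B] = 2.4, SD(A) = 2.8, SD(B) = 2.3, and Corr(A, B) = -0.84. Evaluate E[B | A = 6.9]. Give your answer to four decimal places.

5.4360

E[B | A=x] = μ_B + ρ(σ_B/σ_A)(x − μ_A) for jointly normal variables.
E[B | A=6.9] = 2.4 + (-0.84)·(2.3/2.8)·(6.9 − (11.3)) = 2.4 + (-0.69)·(-4.4) = 5.4360.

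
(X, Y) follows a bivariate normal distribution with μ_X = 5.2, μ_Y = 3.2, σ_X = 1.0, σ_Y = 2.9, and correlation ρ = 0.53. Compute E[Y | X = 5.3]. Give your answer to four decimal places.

3.3537

For a bivariate normal, E[Y | X=x] = μ_Y + ρ·(σ_Y/σ_X)·(x − μ_X).
E[Y | X=5.3] = 3.2 + (0.53)·(2.9/1.0)·(5.3 − (5.2)) = 3.2 + (1.537)·(0.1) = 3.3537.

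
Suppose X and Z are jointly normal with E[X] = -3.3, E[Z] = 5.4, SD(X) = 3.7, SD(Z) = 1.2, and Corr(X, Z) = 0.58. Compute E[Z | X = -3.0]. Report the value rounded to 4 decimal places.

5.4564

For a bivariate normal, E[Z | X=x] = μ_Z + ρ·(σ_Z/σ_X)·(x − μ_X).
E[Z | X=-3.0] = 5.4 + (0.58)·(1.2/3.7)·(-3.0 − (-3.3)) = 5.4 + (0.18811)·(0.3) = 5.4564.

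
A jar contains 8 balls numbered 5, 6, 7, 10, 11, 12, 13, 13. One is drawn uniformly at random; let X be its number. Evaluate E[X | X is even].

P(X is even) = 3/8.
Σ over the event: 6·1/8 + 10·1/8 + 12·1/8 = 7/2.
E[X | X is even] = (7/2) / (3/8) = 28/3.

28/3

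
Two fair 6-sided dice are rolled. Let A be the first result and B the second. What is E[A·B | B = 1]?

Outcomes with B = 1: (1,1), (2,1), (3,1), (4,1), (5,1), (6,1), each with probability 1/36.
E[A·B | B = 1] = (1 + 2 + 3 + 4 + 5 + 6) / 6 = 7/2.

7/2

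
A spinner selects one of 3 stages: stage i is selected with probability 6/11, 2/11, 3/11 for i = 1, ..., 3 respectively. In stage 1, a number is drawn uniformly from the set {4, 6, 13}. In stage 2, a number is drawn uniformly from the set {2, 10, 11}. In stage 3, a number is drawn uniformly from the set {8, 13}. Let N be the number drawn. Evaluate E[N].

557/66

E[N | stage 1] = (4+6+13)/3 = 23/3.
E[N | stage 2] = (2+10+11)/3 = 23/3.
E[N | stage 3] = (8+13)/2 = 21/2.
E[N] = (6/11)·(23/3) + (2/11)·(23/3) + (3/11)·(21/2) = 557/66.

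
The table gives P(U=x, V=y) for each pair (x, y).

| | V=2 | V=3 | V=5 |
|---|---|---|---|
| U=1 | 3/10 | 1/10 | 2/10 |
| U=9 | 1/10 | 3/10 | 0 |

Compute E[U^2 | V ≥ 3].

41

P(V ≥ 3) = 3/5.
Σ U^2·P over the event = 1·(1/10) + 1·(2/10) + 81·(3/10) = 123/5.
E[U^2 | V ≥ 3] = (123/5) / (3/5) = 41.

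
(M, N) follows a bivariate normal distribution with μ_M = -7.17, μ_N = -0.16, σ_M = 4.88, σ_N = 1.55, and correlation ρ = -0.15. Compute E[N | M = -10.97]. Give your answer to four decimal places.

0.0210

The regression of N on M has slope ρ·σ_N/σ_M and passes through (μ_M, μ_N).
E[N | M=-10.97] = -0.16 + (-0.15)·(1.55/4.88)·(-10.97 − (-7.17)) = -0.16 + (-0.047643)·(-3.8) = 0.0210.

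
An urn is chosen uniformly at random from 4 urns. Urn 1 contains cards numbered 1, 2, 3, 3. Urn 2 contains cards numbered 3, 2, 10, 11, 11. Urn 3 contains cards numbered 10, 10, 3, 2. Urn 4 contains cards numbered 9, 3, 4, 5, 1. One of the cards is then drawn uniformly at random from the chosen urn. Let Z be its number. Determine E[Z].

203/40

E[Z | urn 1] = (1+2+3+3)/4 = 9/4.
E[Z | urn 2] = (3+2+10+11+11)/5 = 37/5.
E[Z | urn 3] = (10+10+3+2)/4 = 25/4.
E[Z | urn 4] = (9+3+4+5+1)/5 = 22/5.
E[Z] = (1/4)·(9/4) + (1/4)·(37/5) + (1/4)·(25/4) + (1/4)·(22/5) = 203/40.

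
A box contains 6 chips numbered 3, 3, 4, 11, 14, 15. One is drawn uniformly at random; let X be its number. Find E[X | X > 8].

P(X > 8) = 1/2.
Σ over the event: 11·1/6 + 14·1/6 + 15·1/6 = 20/3.
E[X | X > 8] = (20/3) / (1/2) = 40/3.

40/3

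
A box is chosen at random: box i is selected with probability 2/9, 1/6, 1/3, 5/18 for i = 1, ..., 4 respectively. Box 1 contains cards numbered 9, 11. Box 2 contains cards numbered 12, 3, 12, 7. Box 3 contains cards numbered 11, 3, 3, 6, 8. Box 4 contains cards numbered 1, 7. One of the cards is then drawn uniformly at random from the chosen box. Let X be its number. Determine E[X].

409/60

E[X | box 1] = (9+11)/2 = 10.
E[X | box 2] = (12+3+12+7)/4 = 17/2.
E[X | box 3] = (11+3+3+6+8)/5 = 31/5.
E[X | box 4] = (1+7)/2 = 4.
By the law of total expectation,
E[X] = (2/9)·(10) + (1/6)·(17/2) + (1/3)·(31/5) + (5/18)·(4) = 409/60.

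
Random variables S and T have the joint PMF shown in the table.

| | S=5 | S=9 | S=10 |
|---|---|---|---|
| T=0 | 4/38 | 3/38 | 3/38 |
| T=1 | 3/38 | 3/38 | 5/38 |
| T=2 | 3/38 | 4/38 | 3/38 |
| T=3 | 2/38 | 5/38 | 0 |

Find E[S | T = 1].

92/11

P(T = 1) = 11/38.
Summing S·P(S=x,T=y) over the conditioning event gives 46/19.
E[S | T = 1] = (46/19) / (11/38) = 92/11.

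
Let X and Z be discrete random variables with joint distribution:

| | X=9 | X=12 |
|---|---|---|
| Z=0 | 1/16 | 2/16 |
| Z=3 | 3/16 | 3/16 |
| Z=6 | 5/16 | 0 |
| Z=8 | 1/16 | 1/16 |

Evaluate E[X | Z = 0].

P(Z = 0) = 3/16.
Σ X·P over the event = 9·(1/16) + 12·(2/16) = 33/16.
E[X | Z = 0] = (33/16) / (3/16) = 11.

11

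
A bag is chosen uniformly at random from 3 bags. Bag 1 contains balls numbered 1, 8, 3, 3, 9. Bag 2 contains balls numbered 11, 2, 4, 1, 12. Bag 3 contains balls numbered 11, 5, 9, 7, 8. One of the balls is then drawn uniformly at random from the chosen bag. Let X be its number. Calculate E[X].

94/15

E[X | bag 1] = (1+8+3+3+9)/5 = 24/5.
E[X | bag 2] = (11+2+4+1+12)/5 = 6.
E[X | bag 3] = (11+5+9+7+8)/5 = 8.
By the law of total expectation,
E[X] = (1/3)·(24/5) + (1/3)·(6) + (1/3)·(8) = 94/15.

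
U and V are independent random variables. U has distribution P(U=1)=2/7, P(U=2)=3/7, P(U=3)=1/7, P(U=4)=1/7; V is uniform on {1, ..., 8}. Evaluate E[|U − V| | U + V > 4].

P(U + V > 4) = 43/56.
Summing |U−V|·P(x,y) over outcomes with U + V > 4 gives 145/56.
E[|U − V| | U + V > 4] = (145/56) / (43/56) = 145/43.

145/43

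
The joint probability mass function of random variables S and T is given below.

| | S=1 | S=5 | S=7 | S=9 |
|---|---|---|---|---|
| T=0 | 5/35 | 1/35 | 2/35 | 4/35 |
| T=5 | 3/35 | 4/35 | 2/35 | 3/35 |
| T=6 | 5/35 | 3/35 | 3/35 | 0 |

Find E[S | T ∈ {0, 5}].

P(T ∈ {0, 5}) = 24/35.
Σ S·P over the event = 1·(5/35) + 1·(3/35) + 5·(1/35) + 5·(4/35) + 7·(2/35) + 7·(2/35) + 9·(4/35) + 9·(3/35) = 124/35.
E[S | T ∈ {0, 5}] = (124/35) / (24/35) = 31/6.

31/6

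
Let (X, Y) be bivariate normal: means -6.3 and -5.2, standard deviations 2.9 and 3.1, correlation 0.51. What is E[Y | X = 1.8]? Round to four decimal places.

E[Y | X=x] = μ_Y + ρ(σ_Y/σ_X)(x − μ_X) for jointly normal variables.
E[Y | X=1.8] = -5.2 + (0.51)·(3.1/2.9)·(1.8 − (-6.3)) = -5.2 + (0.54517)·(8.1) = -0.7841.

-0.7841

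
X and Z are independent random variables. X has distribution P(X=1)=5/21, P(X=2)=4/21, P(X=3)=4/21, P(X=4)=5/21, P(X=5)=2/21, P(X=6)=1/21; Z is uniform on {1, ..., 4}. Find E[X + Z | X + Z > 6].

185/24

P(X + Z > 6) = 2/7.
Summing (X+Z)·P(x,y) over outcomes with X + Z > 6 gives 185/84.
E[X + Z | X + Z > 6] = (185/84) / (2/7) = 185/24.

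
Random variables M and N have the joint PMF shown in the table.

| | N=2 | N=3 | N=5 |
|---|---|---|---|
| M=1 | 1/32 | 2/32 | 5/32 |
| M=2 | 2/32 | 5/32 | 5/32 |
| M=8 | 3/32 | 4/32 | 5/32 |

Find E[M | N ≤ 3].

P(N ≤ 3) = 17/32.
Σ M·P over the event = 1·(1/32) + 1·(2/32) + 2·(2/32) + 2·(5/32) + 8·(3/32) + 8·(4/32) = 73/32.
E[M | N ≤ 3] = (73/32) / (17/32) = 73/17.

73/17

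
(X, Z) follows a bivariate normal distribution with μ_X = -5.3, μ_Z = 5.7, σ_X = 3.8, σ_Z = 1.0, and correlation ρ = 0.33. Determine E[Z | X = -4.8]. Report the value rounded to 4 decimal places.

5.7434

E[Z | X=x] = μ_Z + ρ(σ_Z/σ_X)(x − μ_X) for jointly normal variables.
E[Z | X=-4.8] = 5.7 + (0.33)·(1.0/3.8)·(-4.8 − (-5.3)) = 5.7 + (0.086842)·(0.5) = 5.7434.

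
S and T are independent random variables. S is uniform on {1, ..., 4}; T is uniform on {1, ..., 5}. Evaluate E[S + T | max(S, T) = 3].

Outcomes with max(S, T) = 3: (1,3), (2,3), (3,1), (3,2), (3,3), each with probability 1/20.
E[S + T | max(S, T) = 3] = (4 + 5 + 4 + 5 + 6) / 5 = 24/5.

24/5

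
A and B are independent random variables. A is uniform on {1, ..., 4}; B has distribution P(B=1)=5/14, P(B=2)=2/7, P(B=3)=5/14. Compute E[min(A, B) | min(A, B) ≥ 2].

64/27

P(min(A, B) ≥ 2) = 27/56.
Summing min(A,B)·P(x,y) over outcomes with min(A, B) ≥ 2 gives 8/7.
E[min(A, B) | min(A, B) ≥ 2] = (8/7) / (27/56) = 64/27.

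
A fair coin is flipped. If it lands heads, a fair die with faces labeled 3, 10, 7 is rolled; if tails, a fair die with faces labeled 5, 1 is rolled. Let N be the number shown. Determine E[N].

29/6

E[N | heads] = (3+10+7)/3 = 20/3.
E[N | tails] = (5+1)/2 = 3.
By the law of total expectation,
E[N] = (1/2)·(20/3) + (1/2)·(3) = 29/6.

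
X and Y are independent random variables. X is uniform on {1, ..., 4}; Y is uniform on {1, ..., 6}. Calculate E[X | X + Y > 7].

10/3

P(X + Y > 7) = 1/4.
Summing X·P(x,y) over outcomes with X + Y > 7 gives 5/6.
E[X | X + Y > 7] = (5/6) / (1/4) = 10/3.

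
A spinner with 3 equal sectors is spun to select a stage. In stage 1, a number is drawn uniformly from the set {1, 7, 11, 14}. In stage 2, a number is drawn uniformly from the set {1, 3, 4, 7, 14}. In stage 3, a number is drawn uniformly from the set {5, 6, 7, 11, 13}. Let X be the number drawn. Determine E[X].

E[X | stage 1] = (1+7+11+14)/4 = 33/4.
E[X | stage 2] = (1+3+4+7+14)/5 = 29/5.
E[X | stage 3] = (5+6+7+11+13)/5 = 42/5.
By the law of total expectation,
E[X] = (1/3)·(33/4) + (1/3)·(29/5) + (1/3)·(42/5) = 449/60.

449/60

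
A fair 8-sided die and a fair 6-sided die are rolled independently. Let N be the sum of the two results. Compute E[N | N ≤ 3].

P(N ≤ 3) = 1/16.
Σ over the event: 2·1/48 + 3·1/24 = 1/6.
E[N | N ≤ 3] = (1/6) / (1/16) = 8/3.

8/3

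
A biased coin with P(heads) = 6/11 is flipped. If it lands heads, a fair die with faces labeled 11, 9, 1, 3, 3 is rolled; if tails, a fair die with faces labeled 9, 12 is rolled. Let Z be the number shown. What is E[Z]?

E[Z | heads] = (11+9+1+3+3)/5 = 27/5.
E[Z | tails] = (9+12)/2 = 21/2.
By the law of total expectation,
E[Z] = (6/11)·(27/5) + (5/11)·(21/2) = 849/110.

849/110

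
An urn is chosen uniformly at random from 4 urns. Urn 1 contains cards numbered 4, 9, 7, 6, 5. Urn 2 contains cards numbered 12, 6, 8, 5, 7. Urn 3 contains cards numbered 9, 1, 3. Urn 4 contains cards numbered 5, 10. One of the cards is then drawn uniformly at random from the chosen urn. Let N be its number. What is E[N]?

E[N | urn 1] = (4+9+7+6+5)/5 = 31/5.
E[N | urn 2] = (12+6+8+5+7)/5 = 38/5.
E[N | urn 3] = (9+1+3)/3 = 13/3.
E[N | urn 4] = (5+10)/2 = 15/2.
By the law of total expectation,
E[N] = (1/4)·(31/5) + (1/4)·(38/5) + (1/4)·(13/3) + (1/4)·(15/2) = 769/120.

769/120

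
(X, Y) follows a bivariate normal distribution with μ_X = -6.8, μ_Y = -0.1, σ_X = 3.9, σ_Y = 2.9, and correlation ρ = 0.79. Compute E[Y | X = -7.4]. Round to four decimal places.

For a bivariate normal, E[Y | X=x] = μ_Y + ρ·(σ_Y/σ_X)·(x − μ_X).
E[Y | X=-7.4] = -0.1 + (0.79)·(2.9/3.9)·(-7.4 − (-6.8)) = -0.1 + (0.58744)·(-0.6) = -0.4525.

-0.4525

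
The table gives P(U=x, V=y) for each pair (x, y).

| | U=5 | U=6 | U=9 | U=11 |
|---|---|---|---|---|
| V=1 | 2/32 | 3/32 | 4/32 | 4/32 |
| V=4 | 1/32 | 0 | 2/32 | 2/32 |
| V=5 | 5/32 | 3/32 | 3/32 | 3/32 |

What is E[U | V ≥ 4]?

P(V ≥ 4) = 19/32.
Σ U·P over the event = 5·(1/32) + 5·(5/32) + 6·(3/32) + 9·(2/32) + 9·(3/32) + 11·(2/32) + 11·(3/32) = 37/8.
E[U | V ≥ 4] = (37/8) / (19/32) = 148/19.

148/19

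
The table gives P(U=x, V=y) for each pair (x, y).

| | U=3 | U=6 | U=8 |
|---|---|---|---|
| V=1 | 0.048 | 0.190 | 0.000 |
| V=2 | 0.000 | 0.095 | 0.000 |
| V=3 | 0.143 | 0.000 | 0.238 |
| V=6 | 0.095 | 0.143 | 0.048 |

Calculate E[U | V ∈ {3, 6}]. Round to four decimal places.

P(V ∈ {3, 6}) = 0.667.
Σ U·P over the event = 3·(0.143) + 3·(0.095) + 6·(0.143) + 8·(0.238) + 8·(0.048) = 3.860.
E[U | V ∈ {3, 6}] = (3.860) / (0.667) = 5.7871.

5.7871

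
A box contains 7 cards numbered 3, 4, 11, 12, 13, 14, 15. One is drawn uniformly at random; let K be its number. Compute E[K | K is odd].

P(K is odd) = 4/7.
Σ over the event: 3·1/7 + 11·1/7 + 13·1/7 + 15·1/7 = 6.
E[K | K is odd] = (6) / (4/7) = 21/2.

21/2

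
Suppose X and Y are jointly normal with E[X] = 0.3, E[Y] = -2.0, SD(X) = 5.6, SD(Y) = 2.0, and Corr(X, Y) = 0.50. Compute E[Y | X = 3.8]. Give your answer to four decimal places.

E[Y | X=x] = μ_Y + ρ(σ_Y/σ_X)(x − μ_X) for jointly normal variables.
E[Y | X=3.8] = -2.0 + (0.50)·(2.0/5.6)·(3.8 − (0.3)) = -2.0 + (0.17857)·(3.5) = -1.3750.

-1.3750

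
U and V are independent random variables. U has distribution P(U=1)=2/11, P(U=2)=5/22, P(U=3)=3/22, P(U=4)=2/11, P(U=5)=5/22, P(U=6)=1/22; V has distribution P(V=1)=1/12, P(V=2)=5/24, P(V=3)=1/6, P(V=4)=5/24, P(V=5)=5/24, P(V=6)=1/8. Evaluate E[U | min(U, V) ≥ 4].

47/10

P(min(U, V) ≥ 4) = 65/264.
Summing U·P(x,y) over outcomes with min(U, V) ≥ 4 gives 611/528.
E[U | min(U, V) ≥ 4] = (611/528) / (65/264) = 47/10.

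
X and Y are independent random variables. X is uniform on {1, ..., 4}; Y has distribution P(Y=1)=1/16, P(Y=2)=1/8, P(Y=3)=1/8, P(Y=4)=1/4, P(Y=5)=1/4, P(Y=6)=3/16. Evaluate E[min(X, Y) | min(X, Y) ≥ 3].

89/26

P(min(X, Y) ≥ 3) = 13/32.
Summing min(X,Y)·P(x,y) over outcomes with min(X, Y) ≥ 3 gives 89/64.
E[min(X, Y) | min(X, Y) ≥ 3] = (89/64) / (13/32) = 89/26.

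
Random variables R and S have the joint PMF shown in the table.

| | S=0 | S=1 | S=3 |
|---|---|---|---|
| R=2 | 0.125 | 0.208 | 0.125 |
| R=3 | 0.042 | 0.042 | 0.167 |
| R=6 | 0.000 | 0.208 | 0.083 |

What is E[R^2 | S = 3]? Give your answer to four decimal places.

P(S = 3) = 0.375.
Σ R^2·P over the event = 4·(0.125) + 9·(0.167) + 36·(0.083) = 4.991.
E[R^2 | S = 3] = (4.991) / (0.375) = 13.3093.

13.3093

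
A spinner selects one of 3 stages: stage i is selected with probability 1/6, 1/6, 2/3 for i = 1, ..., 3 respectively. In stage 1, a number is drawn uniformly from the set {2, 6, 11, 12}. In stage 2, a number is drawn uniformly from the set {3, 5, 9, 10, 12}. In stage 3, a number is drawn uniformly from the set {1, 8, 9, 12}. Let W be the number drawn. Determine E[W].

E[W | stage 1] = (2+6+11+12)/4 = 31/4.
E[W | stage 2] = (3+5+9+10+12)/5 = 39/5.
E[W | stage 3] = (1+8+9+12)/4 = 15/2.
E[W] = (1/6)·(31/4) + (1/6)·(39/5) + (2/3)·(15/2) = 911/120.

911/120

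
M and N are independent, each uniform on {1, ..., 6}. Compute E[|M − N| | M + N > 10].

2/3

Outcomes with M + N > 10: (5,6), (6,5), (6,6), each with probability 1/36.
E[|M − N| | M + N > 10] = (1 + 1 + 0) / 3 = 2/3.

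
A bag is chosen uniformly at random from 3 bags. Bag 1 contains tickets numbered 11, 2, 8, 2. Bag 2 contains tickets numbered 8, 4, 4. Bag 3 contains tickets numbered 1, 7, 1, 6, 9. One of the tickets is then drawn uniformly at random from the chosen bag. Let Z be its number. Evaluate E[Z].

E[Z | bag 1] = (11+2+8+2)/4 = 23/4.
E[Z | bag 2] = (8+4+4)/3 = 16/3.
E[Z | bag 3] = (1+7+1+6+9)/5 = 24/5.
By the law of total expectation,
E[Z] = (1/3)·(23/4) + (1/3)·(16/3) + (1/3)·(24/5) = 953/180.

953/180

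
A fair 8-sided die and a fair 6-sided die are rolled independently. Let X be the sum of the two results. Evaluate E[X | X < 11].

132/19

P(X < 11) = 19/24.
E[X | X < 11] = (11/2) / (19/24) = 132/19.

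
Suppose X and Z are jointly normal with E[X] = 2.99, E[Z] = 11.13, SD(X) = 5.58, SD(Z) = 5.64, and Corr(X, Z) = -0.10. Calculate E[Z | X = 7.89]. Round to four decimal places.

E[Z | X=x] = μ_Z + ρ(σ_Z/σ_X)(x − μ_X) for jointly normal variables.
E[Z | X=7.89] = 11.13 + (-0.10)·(5.64/5.58)·(7.89 − (2.99)) = 11.13 + (-0.10108)·(4.9) = 10.6347.

10.6347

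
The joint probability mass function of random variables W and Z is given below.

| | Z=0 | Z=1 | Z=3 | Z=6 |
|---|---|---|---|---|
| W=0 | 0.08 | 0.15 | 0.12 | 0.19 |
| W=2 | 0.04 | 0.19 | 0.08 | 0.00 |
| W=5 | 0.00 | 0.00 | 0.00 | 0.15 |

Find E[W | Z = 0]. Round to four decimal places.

P(Z = 0) = 0.12.
Σ W·P over the event = 0·(0.08) + 2·(0.04) = 0.08.
E[W | Z = 0] = (0.08) / (0.12) = 0.6667.

0.6667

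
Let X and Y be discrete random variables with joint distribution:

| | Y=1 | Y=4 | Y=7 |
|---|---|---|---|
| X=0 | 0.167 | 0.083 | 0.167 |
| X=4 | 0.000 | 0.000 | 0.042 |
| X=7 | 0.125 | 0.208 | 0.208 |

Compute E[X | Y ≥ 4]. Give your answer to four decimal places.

P(Y ≥ 4) = 0.708.
Σ X·P over the event = 0·(0.083) + 0·(0.167) + 4·(0.042) + 7·(0.208) + 7·(0.208) = 3.080.
E[X | Y ≥ 4] = (3.080) / (0.708) = 4.3503.

4.3503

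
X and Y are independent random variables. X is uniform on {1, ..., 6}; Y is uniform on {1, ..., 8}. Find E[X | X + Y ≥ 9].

P(X + Y ≥ 9) = 7/16.
Summing X·P(x,y) over outcomes with X + Y ≥ 9 gives 91/48.
E[X | X + Y ≥ 9] = (91/48) / (7/16) = 13/3.

13/3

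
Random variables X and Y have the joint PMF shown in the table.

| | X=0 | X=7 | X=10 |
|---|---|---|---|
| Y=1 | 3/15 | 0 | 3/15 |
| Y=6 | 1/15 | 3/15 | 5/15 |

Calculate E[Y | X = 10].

P(X = 10) = 8/15.
Σ Y·P over the event = 1·(3/15) + 6·(5/15) = 11/5.
E[Y | X = 10] = (11/5) / (8/15) = 33/8.

33/8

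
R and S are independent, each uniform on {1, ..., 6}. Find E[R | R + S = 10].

5

Outcomes with R + S = 10: (4,6), (5,5), (6,4), each with probability 1/36.
E[R | R + S = 10] = (4 + 5 + 6) / 3 = 5.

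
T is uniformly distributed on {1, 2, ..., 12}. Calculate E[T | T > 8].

21/2

Given T > 8, T is equally likely to be any of {9, 10, 11, 12}.
E[T | T > 8] = (9 + 10 + 11 + 12) / 4 = 21/2.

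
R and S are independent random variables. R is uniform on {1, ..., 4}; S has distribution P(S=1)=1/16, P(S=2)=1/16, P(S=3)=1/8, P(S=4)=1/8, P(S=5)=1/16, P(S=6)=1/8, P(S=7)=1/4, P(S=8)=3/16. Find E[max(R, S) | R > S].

P(R > S) = 7/64.
Summing max(R,S)·P(x,y) over outcomes with R > S gives 3/8.
E[max(R, S) | R > S] = (3/8) / (7/64) = 24/7.

24/7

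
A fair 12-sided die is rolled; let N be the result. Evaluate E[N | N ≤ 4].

Given N ≤ 4, N is equally likely to be any of {1, 2, 3, 4}.
E[N | N ≤ 4] = (1 + 2 + 3 + 4) / 4 = 5/2.

5/2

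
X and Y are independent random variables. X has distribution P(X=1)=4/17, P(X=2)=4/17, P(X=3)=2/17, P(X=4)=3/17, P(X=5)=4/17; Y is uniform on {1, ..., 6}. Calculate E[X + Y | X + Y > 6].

P(X + Y > 6) = 25/51.
Summing (X+Y)·P(x,y) over outcomes with X + Y > 6 gives 209/51.
E[X + Y | X + Y > 6] = (209/51) / (25/51) = 209/25.

209/25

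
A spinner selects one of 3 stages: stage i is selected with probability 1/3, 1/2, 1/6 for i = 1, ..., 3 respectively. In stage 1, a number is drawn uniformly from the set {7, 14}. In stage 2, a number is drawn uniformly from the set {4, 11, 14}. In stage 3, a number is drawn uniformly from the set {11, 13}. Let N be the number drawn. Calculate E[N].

31/3

E[N | stage 1] = (7+14)/2 = 21/2.
E[N | stage 2] = (4+11+14)/3 = 29/3.
E[N | stage 3] = (11+13)/2 = 12.
By the law of total expectation,
E[N] = (1/3)·(21/2) + (1/2)·(29/3) + (1/6)·(12) = 31/3.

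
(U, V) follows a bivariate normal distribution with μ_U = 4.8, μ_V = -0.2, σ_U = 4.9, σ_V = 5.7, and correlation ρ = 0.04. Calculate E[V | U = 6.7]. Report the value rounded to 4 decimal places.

-0.1116

The regression of V on U has slope ρ·σ_V/σ_U and passes through (μ_U, μ_V).
E[V | U=6.7] = -0.2 + (0.04)·(5.7/4.9)·(6.7 − (4.8)) = -0.2 + (0.046531)·(1.9) = -0.1116.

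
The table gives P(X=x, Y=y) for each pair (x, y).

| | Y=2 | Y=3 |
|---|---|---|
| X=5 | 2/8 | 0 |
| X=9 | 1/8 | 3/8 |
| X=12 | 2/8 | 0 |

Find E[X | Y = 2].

43/5

P(Y = 2) = 5/8.
Σ X·P over the event = 5·(2/8) + 9·(1/8) + 12·(2/8) = 43/8.
E[X | Y = 2] = (43/8) / (5/8) = 43/5.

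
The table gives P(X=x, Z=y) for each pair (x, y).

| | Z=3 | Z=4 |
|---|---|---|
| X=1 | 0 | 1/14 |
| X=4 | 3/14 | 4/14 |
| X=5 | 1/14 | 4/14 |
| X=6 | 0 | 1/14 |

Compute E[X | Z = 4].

P(Z = 4) = 5/7.
Summing X·P(X=x,Z=y) over the conditioning event gives 43/14.
E[X | Z = 4] = (43/14) / (5/7) = 43/10.

43/10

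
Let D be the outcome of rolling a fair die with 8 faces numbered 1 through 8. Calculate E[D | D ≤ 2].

3/2

Given D ≤ 2, D is equally likely to be any of {1, 2}.
E[D | D ≤ 2] = (1 + 2) / 2 = 3/2.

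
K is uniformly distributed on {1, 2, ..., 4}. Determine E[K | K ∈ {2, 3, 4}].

P(K ∈ {2, 3, 4}) = 3/4.
Σ over the event: 2·1/4 + 3·1/4 + 4·1/4 = 9/4.
E[K | K ∈ {2, 3, 4}] = (9/4) / (3/4) = 3.

3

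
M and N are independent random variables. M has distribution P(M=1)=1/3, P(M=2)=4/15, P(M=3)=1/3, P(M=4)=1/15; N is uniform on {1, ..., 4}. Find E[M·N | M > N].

P(M > N) = 17/60.
Summing MN·P(x,y) over outcomes with M > N gives 77/60.
E[M·N | M > N] = (77/60) / (17/60) = 77/17.

77/17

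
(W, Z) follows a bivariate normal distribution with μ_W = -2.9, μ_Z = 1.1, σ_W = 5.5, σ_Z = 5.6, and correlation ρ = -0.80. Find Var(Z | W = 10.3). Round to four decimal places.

Var(Z | W=x) = (1 − ρ²)·σ_Z².
Var(Z | W=10.3) = (5.6)²·(1 − (-0.80)²) = 31.36·0.36 = 11.2896.

11.2896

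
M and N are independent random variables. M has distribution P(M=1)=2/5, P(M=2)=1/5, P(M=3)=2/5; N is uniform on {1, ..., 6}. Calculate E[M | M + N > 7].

14/5

P(M + N > 7) = 1/6.
Summing M·P(x,y) over outcomes with M + N > 7 gives 7/15.
E[M | M + N > 7] = (7/15) / (1/6) = 14/5.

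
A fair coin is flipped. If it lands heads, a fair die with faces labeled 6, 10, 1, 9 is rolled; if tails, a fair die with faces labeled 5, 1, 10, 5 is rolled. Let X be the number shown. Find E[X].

47/8

E[X | heads] = (6+10+1+9)/4 = 13/2.
E[X | tails] = (5+1+10+5)/4 = 21/4.
By the law of total expectation,
E[X] = (1/2)·(13/2) + (1/2)·(21/4) = 47/8.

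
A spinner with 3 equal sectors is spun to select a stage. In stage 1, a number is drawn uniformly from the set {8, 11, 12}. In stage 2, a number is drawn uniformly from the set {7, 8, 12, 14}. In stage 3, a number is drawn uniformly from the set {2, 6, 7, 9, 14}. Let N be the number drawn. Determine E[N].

E[N | stage 1] = (8+11+12)/3 = 31/3.
E[N | stage 2] = (7+8+12+14)/4 = 41/4.
E[N | stage 3] = (2+6+7+9+14)/5 = 38/5.
By the law of total expectation,
E[N] = (1/3)·(31/3) + (1/3)·(41/4) + (1/3)·(38/5) = 1691/180.

1691/180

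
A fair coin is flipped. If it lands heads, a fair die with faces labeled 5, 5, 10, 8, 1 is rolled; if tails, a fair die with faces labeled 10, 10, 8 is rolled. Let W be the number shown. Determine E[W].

E[W | heads] = (5+5+10+8+1)/5 = 29/5.
E[W | tails] = (10+10+8)/3 = 28/3.
E[W] = (1/2)·(29/5) + (1/2)·(28/3) = 227/30.

227/30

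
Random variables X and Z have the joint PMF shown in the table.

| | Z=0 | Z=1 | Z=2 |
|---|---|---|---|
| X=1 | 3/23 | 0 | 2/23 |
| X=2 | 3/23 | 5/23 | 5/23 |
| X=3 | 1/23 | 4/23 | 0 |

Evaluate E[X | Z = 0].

P(Z = 0) = 7/23.
Σ X·P over the event = 1·(3/23) + 2·(3/23) + 3·(1/23) = 12/23.
E[X | Z = 0] = (12/23) / (7/23) = 12/7.

12/7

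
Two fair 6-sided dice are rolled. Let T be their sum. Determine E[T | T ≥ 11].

P(T ≥ 11) = 1/12.
Σ over the event: 11·1/18 + 12·1/36 = 17/18.
E[T | T ≥ 11] = (17/18) / (1/12) = 34/3.

34/3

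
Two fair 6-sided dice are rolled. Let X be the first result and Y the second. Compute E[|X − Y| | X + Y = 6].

12/5

Outcomes with X + Y = 6: (1,5), (2,4), (3,3), (4,2), (5,1), each with probability 1/36.
E[|X − Y| | X + Y = 6] = (4 + 2 + 0 + 2 + 4) / 5 = 12/5.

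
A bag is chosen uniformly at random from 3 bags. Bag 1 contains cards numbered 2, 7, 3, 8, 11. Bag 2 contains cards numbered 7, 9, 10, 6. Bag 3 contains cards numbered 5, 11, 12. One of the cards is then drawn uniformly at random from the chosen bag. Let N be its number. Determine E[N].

353/45

E[N | bag 1] = (2+7+3+8+11)/5 = 31/5.
E[N | bag 2] = (7+9+10+6)/4 = 8.
E[N | bag 3] = (5+11+12)/3 = 28/3.
E[N] = (1/3)·(31/5) + (1/3)·(8) + (1/3)·(28/3) = 353/45.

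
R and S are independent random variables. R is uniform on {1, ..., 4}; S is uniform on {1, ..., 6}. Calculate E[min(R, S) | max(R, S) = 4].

16/7

Outcomes with max(R, S) = 4: (1,4), (2,4), (3,4), (4,1), (4,2), (4,3), (4,4), each with probability 1/24.
E[min(R, S) | max(R, S) = 4] = (1 + 2 + 3 + 1 + 2 + 3 + 4) / 7 = 16/7.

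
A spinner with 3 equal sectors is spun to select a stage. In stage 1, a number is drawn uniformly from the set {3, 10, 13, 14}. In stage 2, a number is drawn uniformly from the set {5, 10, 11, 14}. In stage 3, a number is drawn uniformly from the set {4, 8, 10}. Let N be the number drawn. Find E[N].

82/9

E[N | stage 1] = (3+10+13+14)/4 = 10.
E[N | stage 2] = (5+10+11+14)/4 = 10.
E[N | stage 3] = (4+8+10)/3 = 22/3.
By the law of total expectation,
E[N] = (1/3)·(10) + (1/3)·(10) + (1/3)·(22/3) = 82/9.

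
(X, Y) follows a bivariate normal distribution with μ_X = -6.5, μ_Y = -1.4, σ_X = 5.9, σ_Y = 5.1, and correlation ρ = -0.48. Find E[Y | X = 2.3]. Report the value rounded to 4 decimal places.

-5.0513

E[Y | X=x] = μ_Y + ρ(σ_Y/σ_X)(x − μ_X) for jointly normal variables.
E[Y | X=2.3] = -1.4 + (-0.48)·(5.1/5.9)·(2.3 − (-6.5)) = -1.4 + (-0.41492)·(8.8) = -5.0513.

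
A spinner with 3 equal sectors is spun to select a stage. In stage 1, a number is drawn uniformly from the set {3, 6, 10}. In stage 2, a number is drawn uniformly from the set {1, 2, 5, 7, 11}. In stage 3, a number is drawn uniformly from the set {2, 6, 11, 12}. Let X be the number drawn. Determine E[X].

E[X | stage 1] = (3+6+10)/3 = 19/3.
E[X | stage 2] = (1+2+5+7+11)/5 = 26/5.
E[X | stage 3] = (2+6+11+12)/4 = 31/4.
By the law of total expectation,
E[X] = (1/3)·(19/3) + (1/3)·(26/5) + (1/3)·(31/4) = 1157/180.

1157/180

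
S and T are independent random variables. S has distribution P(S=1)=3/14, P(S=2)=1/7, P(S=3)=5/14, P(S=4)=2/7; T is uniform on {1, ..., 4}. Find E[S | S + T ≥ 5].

60/19

P(S + T ≥ 5) = 19/28.
Summing S·P(x,y) over outcomes with S + T ≥ 5 gives 15/7.
E[S | S + T ≥ 5] = (15/7) / (19/28) = 60/19.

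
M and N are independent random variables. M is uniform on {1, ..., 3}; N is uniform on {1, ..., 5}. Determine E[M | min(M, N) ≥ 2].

5/2

P(min(M, N) ≥ 2) = 8/15.
Summing M·P(x,y) over outcomes with min(M, N) ≥ 2 gives 4/3.
E[M | min(M, N) ≥ 2] = (4/3) / (8/15) = 5/2.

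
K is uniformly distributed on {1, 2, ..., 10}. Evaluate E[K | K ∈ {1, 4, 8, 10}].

P(K ∈ {1, 4, 8, 10}) = 2/5.
Σ over the event: 1·1/10 + 4·1/10 + 8·1/10 + 10·1/10 = 23/10.
E[K | K ∈ {1, 4, 8, 10}] = (23/10) / (2/5) = 23/4.

23/4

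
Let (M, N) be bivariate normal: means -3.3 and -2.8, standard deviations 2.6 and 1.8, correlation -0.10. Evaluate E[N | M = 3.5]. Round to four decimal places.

E[N | M=x] = μ_N + ρ(σ_N/σ_M)(x − μ_M) for jointly normal variables.
E[N | M=3.5] = -2.8 + (-0.10)·(1.8/2.6)·(3.5 − (-3.3)) = -2.8 + (-0.069231)·(6.8) = -3.2708.

-3.2708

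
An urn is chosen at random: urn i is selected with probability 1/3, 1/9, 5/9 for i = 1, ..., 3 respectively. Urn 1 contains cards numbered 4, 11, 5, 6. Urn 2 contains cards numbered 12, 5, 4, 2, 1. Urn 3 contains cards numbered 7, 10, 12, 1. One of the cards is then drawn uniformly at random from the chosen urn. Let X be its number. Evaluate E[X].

E[X | urn 1] = (4+11+5+6)/4 = 13/2.
E[X | urn 2] = (12+5+4+2+1)/5 = 24/5.
E[X | urn 3] = (7+10+12+1)/4 = 15/2.
By the law of total expectation,
E[X] = (1/3)·(13/2) + (1/9)·(24/5) + (5/9)·(15/2) = 103/15.

103/15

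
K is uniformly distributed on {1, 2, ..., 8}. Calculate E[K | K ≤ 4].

Given K ≤ 4, K is equally likely to be any of {1, 2, 3, 4}.
E[K | K ≤ 4] = (1 + 2 + 3 + 4) / 4 = 5/2.

5/2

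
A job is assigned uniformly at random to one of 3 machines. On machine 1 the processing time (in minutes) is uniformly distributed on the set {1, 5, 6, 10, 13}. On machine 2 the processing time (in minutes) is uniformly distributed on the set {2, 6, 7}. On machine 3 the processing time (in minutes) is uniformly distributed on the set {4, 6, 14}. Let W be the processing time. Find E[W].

20/3

E[W | machine 1] = (1+5+6+10+13)/5 = 7.
E[W | machine 2] = (2+6+7)/3 = 5.
E[W | machine 3] = (4+6+14)/3 = 8.
E[W] = (1/3)·(7) + (1/3)·(5) + (1/3)·(8) = 20/3.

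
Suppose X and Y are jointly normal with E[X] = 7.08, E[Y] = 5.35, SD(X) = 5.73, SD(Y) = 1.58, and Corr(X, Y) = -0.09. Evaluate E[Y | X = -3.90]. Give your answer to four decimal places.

For a bivariate normal, E[Y | X=x] = μ_Y + ρ·(σ_Y/σ_X)·(x − μ_X).
E[Y | X=-3.90] = 5.35 + (-0.09)·(1.58/5.73)·(-3.90 − (7.08)) = 5.35 + (-0.024817)·(-10.98) = 5.6225.

5.6225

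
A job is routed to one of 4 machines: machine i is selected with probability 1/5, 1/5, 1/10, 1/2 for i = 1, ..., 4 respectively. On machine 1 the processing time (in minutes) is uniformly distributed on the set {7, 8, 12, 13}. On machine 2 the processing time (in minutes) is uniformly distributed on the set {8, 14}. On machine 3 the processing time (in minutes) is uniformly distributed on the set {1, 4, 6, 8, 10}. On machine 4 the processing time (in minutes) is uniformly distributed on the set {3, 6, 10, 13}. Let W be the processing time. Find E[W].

439/50

E[W | machine 1] = (7+8+12+13)/4 = 10.
E[W | machine 2] = (8+14)/2 = 11.
E[W | machine 3] = (1+4+6+8+10)/5 = 29/5.
E[W | machine 4] = (3+6+10+13)/4 = 8.
By the law of total expectation,
E[W] = (1/5)·(10) + (1/5)·(11) + (1/10)·(29/5) + (1/2)·(8) = 439/50.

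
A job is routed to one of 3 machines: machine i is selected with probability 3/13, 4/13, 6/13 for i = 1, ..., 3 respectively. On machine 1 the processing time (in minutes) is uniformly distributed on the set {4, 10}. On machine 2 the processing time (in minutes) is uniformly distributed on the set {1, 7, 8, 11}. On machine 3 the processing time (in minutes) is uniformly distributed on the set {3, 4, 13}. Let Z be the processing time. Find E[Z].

E[Z | machine 1] = (4+10)/2 = 7.
E[Z | machine 2] = (1+7+8+11)/4 = 27/4.
E[Z | machine 3] = (3+4+13)/3 = 20/3.
E[Z] = (3/13)·(7) + (4/13)·(27/4) + (6/13)·(20/3) = 88/13.

88/13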